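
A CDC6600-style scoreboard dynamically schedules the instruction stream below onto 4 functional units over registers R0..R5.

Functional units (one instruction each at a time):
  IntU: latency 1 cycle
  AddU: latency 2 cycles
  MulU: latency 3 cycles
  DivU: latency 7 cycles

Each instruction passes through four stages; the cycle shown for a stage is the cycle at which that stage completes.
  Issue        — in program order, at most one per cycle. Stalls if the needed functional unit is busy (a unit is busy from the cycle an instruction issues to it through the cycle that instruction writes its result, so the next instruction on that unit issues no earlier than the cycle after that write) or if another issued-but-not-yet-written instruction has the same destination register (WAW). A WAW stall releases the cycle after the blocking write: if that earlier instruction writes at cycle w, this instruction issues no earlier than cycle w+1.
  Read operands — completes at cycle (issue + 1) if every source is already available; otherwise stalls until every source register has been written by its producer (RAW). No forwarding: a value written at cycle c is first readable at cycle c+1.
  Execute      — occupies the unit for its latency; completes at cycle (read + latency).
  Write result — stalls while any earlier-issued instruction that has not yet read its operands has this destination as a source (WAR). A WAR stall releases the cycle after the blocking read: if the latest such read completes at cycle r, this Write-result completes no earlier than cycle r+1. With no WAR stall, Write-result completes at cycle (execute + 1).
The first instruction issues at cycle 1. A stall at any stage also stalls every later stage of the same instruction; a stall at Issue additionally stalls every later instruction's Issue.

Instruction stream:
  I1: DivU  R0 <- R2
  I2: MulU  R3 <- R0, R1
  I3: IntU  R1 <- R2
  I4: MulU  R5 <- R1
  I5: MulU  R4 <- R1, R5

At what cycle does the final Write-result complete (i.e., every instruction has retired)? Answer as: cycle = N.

cycle = 27

I1: IS=1 RO=2 EX=9 WR=10
I2: IS=2 RO=11 EX=14 WR=15  [RAW R0: wait I1 write@10]
I3: IS=3 RO=4 EX=5 WR=12  [WAR R1: wait I2 read@11]
I4: IS=16 RO=17 EX=20 WR=21  [struct: MulU busy until I2 writes@15]
I5: IS=22 RO=23 EX=26 WR=27  [struct: MulU busy until I4 writes@21]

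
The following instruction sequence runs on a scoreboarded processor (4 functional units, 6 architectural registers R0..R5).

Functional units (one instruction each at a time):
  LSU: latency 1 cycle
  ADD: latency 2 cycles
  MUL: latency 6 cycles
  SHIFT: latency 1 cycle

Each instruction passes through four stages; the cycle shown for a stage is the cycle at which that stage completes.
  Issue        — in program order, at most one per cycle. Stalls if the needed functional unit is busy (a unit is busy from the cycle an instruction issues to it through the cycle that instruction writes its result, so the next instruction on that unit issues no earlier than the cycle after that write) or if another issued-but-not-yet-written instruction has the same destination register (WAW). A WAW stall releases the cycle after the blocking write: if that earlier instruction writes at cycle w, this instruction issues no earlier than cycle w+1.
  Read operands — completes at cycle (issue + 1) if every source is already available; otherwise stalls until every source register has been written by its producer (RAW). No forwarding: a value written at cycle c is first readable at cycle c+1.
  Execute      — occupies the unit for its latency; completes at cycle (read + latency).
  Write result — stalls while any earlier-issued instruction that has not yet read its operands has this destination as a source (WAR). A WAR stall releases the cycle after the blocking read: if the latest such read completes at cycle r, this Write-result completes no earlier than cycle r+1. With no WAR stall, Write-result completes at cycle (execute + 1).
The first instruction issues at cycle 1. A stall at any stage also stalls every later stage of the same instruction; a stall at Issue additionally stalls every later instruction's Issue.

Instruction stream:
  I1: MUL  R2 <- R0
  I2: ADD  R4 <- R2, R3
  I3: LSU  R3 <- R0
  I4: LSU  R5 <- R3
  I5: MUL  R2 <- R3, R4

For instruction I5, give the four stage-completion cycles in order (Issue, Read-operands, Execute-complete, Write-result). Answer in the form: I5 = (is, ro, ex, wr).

I5 = (13, 14, 20, 21)

I1 -> (1, 2, 8, 9)
I2 -> (2, 10, 12, 13)  // RAW R2: wait I1 write@9
I3 -> (3, 4, 5, 11)  // WAR R3: wait I2 read@10
I4 -> (12, 13, 14, 15)  // struct: LSU busy until I3 writes@11
I5 -> (13, 14, 20, 21)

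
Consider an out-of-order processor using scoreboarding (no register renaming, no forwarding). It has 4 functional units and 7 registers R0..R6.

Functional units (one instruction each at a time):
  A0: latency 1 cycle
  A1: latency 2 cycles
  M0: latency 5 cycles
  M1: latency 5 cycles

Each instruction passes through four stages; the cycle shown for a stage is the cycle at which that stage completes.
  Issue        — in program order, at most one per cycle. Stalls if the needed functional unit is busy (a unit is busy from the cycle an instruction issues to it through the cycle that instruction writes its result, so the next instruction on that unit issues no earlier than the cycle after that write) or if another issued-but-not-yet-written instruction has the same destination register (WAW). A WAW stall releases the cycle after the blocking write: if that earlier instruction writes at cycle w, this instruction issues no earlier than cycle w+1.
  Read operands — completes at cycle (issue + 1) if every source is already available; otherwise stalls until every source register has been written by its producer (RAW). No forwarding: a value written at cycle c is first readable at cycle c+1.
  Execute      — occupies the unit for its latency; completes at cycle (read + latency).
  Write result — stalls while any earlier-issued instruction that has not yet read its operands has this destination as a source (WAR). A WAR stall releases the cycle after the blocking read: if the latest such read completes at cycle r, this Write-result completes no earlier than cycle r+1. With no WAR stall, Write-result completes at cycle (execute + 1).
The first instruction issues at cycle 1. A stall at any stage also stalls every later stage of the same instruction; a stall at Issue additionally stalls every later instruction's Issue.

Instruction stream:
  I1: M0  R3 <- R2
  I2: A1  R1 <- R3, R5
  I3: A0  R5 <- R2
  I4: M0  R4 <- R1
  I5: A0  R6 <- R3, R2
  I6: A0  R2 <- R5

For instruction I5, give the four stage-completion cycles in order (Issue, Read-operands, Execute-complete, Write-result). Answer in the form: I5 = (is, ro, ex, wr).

I1  is:1  ro:2  ex:7  wr:8
I2  is:2  ro:9  ex:11  wr:12  — RAW R3: wait I1 write@8
I3  is:3  ro:4  ex:5  wr:10  — WAR R5: wait I2 read@9
I4  is:9  ro:13  ex:18  wr:19  — struct: M0 busy until I1 writes@8, RAW R1: wait I2 write@12
I5  is:11  ro:12  ex:13  wr:14  — struct: A0 busy until I3 writes@10
I6  is:15  ro:16  ex:17  wr:18  — struct: A0 busy until I5 writes@14

I5 = (11, 12, 13, 14)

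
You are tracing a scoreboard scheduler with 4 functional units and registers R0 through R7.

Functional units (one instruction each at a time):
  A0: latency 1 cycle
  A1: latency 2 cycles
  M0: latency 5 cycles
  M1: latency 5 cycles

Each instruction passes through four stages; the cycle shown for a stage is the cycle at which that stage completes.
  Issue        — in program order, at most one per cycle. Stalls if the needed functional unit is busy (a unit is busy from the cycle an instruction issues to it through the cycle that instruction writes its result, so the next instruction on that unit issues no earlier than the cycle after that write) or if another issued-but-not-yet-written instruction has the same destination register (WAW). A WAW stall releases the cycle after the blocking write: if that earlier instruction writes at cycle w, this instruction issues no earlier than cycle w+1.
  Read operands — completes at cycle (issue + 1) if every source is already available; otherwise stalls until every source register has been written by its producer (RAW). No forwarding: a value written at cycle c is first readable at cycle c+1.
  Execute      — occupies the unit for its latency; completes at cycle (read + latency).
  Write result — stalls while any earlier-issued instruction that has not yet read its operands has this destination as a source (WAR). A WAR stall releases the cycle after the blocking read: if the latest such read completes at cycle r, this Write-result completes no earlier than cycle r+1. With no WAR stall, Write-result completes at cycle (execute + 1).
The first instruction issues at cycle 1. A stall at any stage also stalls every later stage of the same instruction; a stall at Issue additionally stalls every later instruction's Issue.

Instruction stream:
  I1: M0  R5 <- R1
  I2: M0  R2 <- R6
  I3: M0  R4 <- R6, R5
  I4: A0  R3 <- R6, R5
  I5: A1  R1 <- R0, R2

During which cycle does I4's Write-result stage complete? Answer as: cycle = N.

  I1 | 1 | 2 | 7 | 8
  I2 | 9 | 10 | 15 | 16   struct: M0 busy until I1 writes@8
  I3 | 17 | 18 | 23 | 24   struct: M0 busy until I2 writes@16
  I4 | 18 | 19 | 20 | 21
  I5 | 19 | 20 | 22 | 23

cycle = 21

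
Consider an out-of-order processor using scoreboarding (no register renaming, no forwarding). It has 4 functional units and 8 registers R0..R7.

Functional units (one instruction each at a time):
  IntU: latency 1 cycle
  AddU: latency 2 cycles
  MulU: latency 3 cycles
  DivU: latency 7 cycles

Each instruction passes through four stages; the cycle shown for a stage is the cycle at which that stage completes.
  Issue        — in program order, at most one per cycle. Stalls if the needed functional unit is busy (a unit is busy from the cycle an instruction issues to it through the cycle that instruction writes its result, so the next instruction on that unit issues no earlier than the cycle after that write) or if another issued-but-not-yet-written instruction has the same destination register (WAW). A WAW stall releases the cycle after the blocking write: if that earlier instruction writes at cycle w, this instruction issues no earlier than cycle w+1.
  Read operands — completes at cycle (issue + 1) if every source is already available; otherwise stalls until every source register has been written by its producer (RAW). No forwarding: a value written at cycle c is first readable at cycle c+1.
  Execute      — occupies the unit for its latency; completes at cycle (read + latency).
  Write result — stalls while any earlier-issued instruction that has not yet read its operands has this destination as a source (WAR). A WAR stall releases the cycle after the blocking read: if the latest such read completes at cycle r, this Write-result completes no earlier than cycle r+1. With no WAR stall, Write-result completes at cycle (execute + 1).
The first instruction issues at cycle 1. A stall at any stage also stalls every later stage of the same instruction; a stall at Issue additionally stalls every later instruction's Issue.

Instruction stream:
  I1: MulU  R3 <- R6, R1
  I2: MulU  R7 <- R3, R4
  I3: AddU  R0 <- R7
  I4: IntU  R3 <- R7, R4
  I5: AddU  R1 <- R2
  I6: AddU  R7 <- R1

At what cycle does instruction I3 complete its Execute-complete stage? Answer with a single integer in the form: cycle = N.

cycle = 15

[I1] 1/2/5/6
[I2] 7/8/11/12  (struct: MulU busy until I1 writes@6)
[I3] 8/13/15/16  (RAW R7: wait I2 write@12)
[I4] 9/13/14/15  (RAW R7: wait I2 write@12)
[I5] 17/18/20/21  (struct: AddU busy until I3 writes@16)
[I6] 22/23/25/26  (struct: AddU busy until I5 writes@21)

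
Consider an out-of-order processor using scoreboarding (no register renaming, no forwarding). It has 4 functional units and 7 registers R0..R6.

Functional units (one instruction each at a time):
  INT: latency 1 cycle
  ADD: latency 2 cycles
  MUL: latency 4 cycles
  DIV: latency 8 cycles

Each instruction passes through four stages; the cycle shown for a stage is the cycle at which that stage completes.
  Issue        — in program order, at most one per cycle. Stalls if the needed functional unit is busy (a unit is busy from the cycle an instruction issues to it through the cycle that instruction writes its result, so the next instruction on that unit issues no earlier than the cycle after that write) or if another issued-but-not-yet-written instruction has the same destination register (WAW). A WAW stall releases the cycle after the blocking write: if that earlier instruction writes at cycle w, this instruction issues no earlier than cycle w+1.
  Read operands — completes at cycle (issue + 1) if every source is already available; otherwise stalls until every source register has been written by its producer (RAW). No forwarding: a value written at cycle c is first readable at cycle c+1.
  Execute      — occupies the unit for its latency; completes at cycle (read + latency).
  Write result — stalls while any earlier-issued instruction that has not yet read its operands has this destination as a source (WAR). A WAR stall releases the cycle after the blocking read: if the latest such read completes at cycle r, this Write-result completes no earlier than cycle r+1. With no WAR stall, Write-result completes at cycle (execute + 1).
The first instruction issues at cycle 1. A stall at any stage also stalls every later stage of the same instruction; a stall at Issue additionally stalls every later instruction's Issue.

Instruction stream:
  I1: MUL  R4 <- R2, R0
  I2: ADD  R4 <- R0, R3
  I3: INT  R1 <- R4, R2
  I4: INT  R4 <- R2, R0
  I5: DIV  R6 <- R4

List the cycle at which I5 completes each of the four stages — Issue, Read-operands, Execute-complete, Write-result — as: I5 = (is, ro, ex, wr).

I1  is:1  ro:2  ex:6  wr:7
I2  is:8  ro:9  ex:11  wr:12  — WAW R4: wait I1 write@7
I3  is:9  ro:13  ex:14  wr:15  — RAW R4: wait I2 write@12
I4  is:16  ro:17  ex:18  wr:19  — struct: INT busy until I3 writes@15
I5  is:17  ro:20  ex:28  wr:29  — RAW R4: wait I4 write@19

I5 = (17, 20, 28, 29)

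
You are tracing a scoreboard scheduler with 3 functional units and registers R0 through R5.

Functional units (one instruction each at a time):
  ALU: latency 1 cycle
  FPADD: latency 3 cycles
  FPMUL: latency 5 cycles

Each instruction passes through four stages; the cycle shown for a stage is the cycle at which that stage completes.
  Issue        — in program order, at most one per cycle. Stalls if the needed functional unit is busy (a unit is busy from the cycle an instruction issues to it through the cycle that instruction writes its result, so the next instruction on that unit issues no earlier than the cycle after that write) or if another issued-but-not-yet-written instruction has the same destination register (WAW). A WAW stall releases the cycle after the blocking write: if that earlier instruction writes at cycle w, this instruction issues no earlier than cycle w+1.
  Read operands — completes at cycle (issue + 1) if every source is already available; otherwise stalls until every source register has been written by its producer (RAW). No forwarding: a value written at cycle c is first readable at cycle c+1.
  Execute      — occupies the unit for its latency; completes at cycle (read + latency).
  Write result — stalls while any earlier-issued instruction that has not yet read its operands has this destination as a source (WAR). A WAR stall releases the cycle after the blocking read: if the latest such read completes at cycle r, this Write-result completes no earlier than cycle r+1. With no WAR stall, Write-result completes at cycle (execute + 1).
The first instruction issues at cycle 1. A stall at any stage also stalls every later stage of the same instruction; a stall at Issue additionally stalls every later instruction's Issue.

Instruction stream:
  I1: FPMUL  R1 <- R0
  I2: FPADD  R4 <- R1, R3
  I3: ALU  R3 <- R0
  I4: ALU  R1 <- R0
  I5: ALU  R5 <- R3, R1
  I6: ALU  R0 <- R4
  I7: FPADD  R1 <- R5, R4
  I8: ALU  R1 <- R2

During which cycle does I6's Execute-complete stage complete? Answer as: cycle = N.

t=1  I1 dispatched to FPMUL
t=2  I1 operands ready, I2 dispatched to FPADD
t=3  I3 dispatched to ALU
t=4  I3 operands ready
t=5  I3 complete
t=7  I1 complete
t=8  R1←I1
t=9  I2 operands ready
t=10  R3←I3
t=11  I4 dispatched to ALU
t=12  I2 complete, I4 operands ready
t=13  R4←I2, I4 complete
t=14  R1←I4
t=15  I5 dispatched to ALU
t=16  I5 operands ready
t=17  I5 complete
t=18  R5←I5
t=19  I6 dispatched to ALU
t=20  I6 operands ready, I7 dispatched to FPADD
t=21  I6 complete, I7 operands ready
t=22  R0←I6
t=24  I7 complete
t=25  R1←I7
t=26  I8 dispatched to ALU
t=27  I8 operands ready
t=28  I8 complete
t=29  R1←I8

cycle = 21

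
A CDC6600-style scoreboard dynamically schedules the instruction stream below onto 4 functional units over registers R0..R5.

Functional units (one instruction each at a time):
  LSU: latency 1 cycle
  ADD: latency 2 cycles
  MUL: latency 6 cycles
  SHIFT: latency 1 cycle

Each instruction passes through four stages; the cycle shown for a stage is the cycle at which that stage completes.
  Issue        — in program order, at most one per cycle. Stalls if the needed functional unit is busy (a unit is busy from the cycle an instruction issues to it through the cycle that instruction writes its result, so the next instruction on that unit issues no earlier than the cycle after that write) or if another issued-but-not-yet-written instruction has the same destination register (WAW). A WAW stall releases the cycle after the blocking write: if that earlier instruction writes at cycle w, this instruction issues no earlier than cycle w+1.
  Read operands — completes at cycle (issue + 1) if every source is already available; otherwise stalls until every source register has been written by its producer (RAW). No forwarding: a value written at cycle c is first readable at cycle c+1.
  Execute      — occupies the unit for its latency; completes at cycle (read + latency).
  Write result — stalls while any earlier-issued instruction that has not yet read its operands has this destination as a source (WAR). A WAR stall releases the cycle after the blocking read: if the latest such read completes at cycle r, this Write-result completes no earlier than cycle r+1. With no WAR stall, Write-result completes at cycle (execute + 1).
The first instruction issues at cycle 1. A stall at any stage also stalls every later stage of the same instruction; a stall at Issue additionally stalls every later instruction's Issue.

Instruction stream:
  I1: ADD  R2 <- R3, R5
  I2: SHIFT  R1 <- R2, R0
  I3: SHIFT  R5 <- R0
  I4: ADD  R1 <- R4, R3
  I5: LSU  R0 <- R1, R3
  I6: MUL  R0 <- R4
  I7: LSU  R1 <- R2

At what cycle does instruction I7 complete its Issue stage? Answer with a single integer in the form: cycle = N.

t=1  I1→ADD
t=2  I1 RO · I2→SHIFT
t=4  I1 EX
t=5  I1 WR R2
t=6  I2 RO
t=7  I2 EX
t=8  I2 WR R1
t=9  I3→SHIFT
t=10  I3 RO · I4→ADD
t=11  I3 EX · I4 RO · I5→LSU
t=12  I3 WR R5
t=13  I4 EX
t=14  I4 WR R1
t=15  I5 RO
t=16  I5 EX
t=17  I5 WR R0
t=18  I6→MUL
t=19  I6 RO · I7→LSU
t=20  I7 RO
t=21  I7 EX
t=22  I7 WR R1
t=25  I6 EX
t=26  I6 WR R0

cycle = 19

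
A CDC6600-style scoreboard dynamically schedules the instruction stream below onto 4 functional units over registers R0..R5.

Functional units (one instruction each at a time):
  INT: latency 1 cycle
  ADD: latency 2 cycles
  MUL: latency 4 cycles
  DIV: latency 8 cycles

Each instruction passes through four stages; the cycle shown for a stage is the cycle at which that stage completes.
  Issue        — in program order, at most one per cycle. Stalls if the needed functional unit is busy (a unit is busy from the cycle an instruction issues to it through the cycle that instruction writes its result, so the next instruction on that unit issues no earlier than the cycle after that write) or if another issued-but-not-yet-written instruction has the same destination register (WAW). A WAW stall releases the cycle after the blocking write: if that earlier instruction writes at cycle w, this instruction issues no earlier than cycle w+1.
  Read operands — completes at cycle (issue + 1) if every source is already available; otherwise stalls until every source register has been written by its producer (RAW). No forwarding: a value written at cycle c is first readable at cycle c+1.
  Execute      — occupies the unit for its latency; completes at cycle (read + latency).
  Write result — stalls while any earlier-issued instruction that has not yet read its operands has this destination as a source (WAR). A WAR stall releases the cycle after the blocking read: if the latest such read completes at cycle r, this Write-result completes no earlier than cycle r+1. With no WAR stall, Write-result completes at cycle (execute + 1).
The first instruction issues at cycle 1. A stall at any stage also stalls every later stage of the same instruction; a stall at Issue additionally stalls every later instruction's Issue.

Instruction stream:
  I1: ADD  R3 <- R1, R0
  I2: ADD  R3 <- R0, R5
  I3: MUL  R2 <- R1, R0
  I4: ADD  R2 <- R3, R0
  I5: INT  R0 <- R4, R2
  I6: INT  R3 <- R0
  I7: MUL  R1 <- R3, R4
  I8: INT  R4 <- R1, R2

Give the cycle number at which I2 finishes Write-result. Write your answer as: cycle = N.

[1] I1→ADD
[2] I1 RO
[4] I1 EX
[5] I1 WR R3
[6] I2→ADD
[7] I2 RO | I3→MUL
[8] I3 RO
[9] I2 EX
[10] I2 WR R3
[12] I3 EX
[13] I3 WR R2
[14] I4→ADD
[15] I4 RO | I5→INT
[17] I4 EX
[18] I4 WR R2
[19] I5 RO
[20] I5 EX
[21] I5 WR R0
[22] I6→INT
[23] I6 RO | I7→MUL
[24] I6 EX
[25] I6 WR R3
[26] I7 RO | I8→INT
[30] I7 EX
[31] I7 WR R1
[32] I8 RO
[33] I8 EX
[34] I8 WR R4

cycle = 10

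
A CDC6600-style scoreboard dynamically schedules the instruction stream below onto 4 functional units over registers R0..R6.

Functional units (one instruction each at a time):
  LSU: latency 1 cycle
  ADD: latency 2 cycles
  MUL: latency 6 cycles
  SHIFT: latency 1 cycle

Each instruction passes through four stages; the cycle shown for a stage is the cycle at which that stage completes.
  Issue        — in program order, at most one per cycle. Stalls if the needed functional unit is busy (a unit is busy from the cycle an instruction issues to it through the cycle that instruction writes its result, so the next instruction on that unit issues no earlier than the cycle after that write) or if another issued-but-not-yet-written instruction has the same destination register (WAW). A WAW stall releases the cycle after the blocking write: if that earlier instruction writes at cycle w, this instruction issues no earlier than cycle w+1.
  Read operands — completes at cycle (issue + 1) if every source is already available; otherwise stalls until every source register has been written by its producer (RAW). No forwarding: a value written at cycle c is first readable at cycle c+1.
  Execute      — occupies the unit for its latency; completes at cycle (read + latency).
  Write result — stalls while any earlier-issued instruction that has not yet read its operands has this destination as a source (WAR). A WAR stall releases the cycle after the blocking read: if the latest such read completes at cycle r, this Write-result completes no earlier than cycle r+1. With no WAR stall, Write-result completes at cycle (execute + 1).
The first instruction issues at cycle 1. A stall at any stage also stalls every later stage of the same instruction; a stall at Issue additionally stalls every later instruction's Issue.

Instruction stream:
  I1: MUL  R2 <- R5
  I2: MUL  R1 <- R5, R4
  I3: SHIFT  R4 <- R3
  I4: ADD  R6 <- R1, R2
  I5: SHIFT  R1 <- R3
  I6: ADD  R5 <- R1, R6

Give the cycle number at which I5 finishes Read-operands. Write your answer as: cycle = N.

t=1  issue I1 (MUL)
t=2  I1 read-ops
t=8  I1 finished on MUL
t=9  I1→R2
t=10  issue I2 (MUL)
t=11  I2 read-ops, issue I3 (SHIFT)
t=12  I3 read-ops, issue I4 (ADD)
t=13  I3 finished on SHIFT
t=14  I3→R4
t=17  I2 finished on MUL
t=18  I2→R1
t=19  I4 read-ops, issue I5 (SHIFT)
t=20  I5 read-ops
t=21  I4 finished on ADD, I5 finished on SHIFT
t=22  I4→R6, I5→R1
t=23  issue I6 (ADD)
t=24  I6 read-ops
t=26  I6 finished on ADD
t=27  I6→R5

cycle = 20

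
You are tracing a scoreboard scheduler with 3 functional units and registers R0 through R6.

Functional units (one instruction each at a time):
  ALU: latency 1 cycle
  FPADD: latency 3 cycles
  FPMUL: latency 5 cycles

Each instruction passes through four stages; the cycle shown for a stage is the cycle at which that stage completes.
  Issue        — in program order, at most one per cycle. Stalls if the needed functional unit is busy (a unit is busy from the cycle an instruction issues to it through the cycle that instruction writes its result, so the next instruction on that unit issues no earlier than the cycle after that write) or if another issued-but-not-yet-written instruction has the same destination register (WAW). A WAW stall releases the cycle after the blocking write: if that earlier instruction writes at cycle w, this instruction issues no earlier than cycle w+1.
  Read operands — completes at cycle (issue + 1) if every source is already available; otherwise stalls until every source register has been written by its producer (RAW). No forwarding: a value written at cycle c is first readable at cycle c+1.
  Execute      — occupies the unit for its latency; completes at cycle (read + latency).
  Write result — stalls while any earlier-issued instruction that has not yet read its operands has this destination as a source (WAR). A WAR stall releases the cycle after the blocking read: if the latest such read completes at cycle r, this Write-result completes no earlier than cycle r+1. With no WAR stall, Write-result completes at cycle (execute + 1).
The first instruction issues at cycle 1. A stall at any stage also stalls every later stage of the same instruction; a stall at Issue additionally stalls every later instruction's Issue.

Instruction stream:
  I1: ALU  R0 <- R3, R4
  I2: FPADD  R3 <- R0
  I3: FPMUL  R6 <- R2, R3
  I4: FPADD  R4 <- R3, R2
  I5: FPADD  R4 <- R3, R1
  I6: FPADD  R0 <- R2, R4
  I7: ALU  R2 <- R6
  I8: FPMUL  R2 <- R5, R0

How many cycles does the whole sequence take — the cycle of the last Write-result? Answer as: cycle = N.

cycle = 34

  I1 | 1 | 2 | 3 | 4
  I2 | 2 | 5 | 8 | 9   RAW R0: wait I1 write@4
  I3 | 3 | 10 | 15 | 16   RAW R3: wait I2 write@9
  I4 | 10 | 11 | 14 | 15   struct: FPADD busy until I2 writes@9
  I5 | 16 | 17 | 20 | 21   struct: FPADD busy until I4 writes@15
  I6 | 22 | 23 | 26 | 27   struct: FPADD busy until I5 writes@21
  I7 | 23 | 24 | 25 | 26
  I8 | 27 | 28 | 33 | 34   WAW R2: wait I7 write@26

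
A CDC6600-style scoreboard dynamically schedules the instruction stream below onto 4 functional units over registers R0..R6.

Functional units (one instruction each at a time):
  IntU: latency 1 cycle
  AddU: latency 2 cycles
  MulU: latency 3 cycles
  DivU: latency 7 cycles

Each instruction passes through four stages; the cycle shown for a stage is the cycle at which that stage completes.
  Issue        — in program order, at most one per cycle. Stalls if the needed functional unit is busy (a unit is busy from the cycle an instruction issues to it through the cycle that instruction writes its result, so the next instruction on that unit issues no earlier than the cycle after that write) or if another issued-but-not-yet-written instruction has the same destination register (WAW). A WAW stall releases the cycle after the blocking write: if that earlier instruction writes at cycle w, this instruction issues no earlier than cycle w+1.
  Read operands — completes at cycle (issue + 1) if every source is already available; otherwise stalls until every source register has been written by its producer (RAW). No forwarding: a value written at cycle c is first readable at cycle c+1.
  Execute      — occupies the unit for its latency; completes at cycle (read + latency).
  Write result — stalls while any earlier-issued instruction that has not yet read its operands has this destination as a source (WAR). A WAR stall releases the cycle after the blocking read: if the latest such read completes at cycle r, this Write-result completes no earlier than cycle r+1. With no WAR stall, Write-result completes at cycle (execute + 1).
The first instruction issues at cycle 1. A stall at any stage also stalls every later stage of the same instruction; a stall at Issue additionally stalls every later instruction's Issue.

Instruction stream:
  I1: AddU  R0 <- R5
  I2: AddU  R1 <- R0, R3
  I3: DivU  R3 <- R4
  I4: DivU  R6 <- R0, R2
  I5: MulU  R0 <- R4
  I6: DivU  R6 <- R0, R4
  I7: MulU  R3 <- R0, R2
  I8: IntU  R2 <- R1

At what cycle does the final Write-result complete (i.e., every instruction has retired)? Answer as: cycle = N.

I1  is:1  ro:2  ex:4  wr:5
I2  is:6  ro:7  ex:9  wr:10  — struct: AddU busy until I1 writes@5
I3  is:7  ro:8  ex:15  wr:16
I4  is:17  ro:18  ex:25  wr:26  — struct: DivU busy until I3 writes@16
I5  is:18  ro:19  ex:22  wr:23
I6  is:27  ro:28  ex:35  wr:36  — struct: DivU busy until I4 writes@26
I7  is:28  ro:29  ex:32  wr:33
I8  is:29  ro:30  ex:31  wr:32

cycle = 36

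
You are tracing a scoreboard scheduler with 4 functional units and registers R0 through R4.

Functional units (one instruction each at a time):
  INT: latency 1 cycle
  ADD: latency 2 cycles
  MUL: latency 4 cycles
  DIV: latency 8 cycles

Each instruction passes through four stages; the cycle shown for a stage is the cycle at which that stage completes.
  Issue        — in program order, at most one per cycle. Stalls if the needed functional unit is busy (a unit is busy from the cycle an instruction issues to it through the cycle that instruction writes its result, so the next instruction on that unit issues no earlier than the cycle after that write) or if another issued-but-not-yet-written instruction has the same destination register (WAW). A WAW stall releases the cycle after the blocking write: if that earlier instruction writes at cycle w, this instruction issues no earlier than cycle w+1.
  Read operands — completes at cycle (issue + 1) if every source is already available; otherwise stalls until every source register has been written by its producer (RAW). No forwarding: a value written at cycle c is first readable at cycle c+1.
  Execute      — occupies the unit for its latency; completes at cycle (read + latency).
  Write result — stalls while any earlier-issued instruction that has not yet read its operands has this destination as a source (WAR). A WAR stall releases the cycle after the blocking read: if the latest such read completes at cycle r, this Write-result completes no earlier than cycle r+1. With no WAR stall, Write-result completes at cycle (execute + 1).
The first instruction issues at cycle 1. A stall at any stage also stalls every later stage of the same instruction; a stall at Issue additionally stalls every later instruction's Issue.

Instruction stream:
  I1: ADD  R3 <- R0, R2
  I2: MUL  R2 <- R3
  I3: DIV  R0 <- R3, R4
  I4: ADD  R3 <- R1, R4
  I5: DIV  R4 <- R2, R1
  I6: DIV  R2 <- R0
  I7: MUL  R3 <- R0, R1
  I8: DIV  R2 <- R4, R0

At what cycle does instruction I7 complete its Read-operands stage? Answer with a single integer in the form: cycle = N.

cycle = 29

I1 -> (1, 2, 4, 5)
I2 -> (2, 6, 10, 11)  // RAW R3: wait I1 write@5
I3 -> (3, 6, 14, 15)  // RAW R3: wait I1 write@5
I4 -> (6, 7, 9, 10)  // struct: ADD busy until I1 writes@5
I5 -> (16, 17, 25, 26)  // struct: DIV busy until I3 writes@15
I6 -> (27, 28, 36, 37)  // struct: DIV busy until I5 writes@26
I7 -> (28, 29, 33, 34)
I8 -> (38, 39, 47, 48)  // struct: DIV busy until I6 writes@37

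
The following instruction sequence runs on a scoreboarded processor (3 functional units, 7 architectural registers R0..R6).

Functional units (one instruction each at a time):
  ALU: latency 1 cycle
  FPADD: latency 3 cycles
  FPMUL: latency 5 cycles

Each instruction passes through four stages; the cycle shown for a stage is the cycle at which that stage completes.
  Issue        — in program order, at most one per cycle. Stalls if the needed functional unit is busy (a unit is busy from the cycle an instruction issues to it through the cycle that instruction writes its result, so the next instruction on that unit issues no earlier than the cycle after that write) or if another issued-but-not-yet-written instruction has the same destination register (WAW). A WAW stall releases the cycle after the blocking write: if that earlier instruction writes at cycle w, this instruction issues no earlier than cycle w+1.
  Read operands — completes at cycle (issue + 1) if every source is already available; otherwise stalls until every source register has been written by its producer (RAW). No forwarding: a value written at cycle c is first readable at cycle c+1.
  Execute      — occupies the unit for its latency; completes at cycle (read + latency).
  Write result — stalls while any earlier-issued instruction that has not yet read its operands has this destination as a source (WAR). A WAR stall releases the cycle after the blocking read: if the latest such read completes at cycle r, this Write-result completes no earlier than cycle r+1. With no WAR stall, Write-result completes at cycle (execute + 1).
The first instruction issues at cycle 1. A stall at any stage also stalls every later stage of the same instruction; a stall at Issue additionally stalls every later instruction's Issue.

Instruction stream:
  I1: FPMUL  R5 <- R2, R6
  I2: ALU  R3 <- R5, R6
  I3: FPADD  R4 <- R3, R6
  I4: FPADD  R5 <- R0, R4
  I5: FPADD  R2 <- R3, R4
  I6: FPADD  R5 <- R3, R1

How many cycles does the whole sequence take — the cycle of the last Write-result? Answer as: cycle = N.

cycle = 34

  I1 | 1 | 2 | 7 | 8
  I2 | 2 | 9 | 10 | 11   RAW R5: wait I1 write@8
  I3 | 3 | 12 | 15 | 16   RAW R3: wait I2 write@11
  I4 | 17 | 18 | 21 | 22   struct: FPADD busy until I3 writes@16
  I5 | 23 | 24 | 27 | 28   struct: FPADD busy until I4 writes@22
  I6 | 29 | 30 | 33 | 34   struct: FPADD busy until I5 writes@28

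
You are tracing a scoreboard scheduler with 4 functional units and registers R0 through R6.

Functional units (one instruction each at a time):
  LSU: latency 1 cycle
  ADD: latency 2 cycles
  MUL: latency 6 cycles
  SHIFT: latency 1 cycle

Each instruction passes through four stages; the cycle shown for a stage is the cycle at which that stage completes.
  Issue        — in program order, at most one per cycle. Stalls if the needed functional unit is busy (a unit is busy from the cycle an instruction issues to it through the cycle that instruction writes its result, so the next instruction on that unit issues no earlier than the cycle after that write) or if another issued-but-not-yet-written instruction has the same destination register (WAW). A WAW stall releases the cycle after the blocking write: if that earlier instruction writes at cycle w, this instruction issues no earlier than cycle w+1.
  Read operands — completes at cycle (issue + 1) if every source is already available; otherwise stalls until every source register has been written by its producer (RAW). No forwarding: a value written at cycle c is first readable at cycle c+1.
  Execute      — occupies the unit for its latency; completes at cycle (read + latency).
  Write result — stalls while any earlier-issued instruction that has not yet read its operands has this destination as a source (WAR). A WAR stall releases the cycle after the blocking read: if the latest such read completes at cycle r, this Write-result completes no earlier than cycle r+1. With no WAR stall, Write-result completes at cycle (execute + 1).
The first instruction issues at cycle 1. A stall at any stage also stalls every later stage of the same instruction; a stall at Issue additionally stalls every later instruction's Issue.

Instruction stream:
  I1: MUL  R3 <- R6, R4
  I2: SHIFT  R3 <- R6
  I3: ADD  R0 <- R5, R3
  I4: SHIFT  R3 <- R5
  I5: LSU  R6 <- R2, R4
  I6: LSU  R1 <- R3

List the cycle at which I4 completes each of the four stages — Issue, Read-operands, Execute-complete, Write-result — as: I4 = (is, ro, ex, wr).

I4 = (14, 15, 16, 17)

[I1] 1/2/8/9
[I2] 10/11/12/13  (WAW R3: wait I1 write@9)
[I3] 11/14/16/17  (RAW R3: wait I2 write@13)
[I4] 14/15/16/17  (struct: SHIFT busy until I2 writes@13)
[I5] 15/16/17/18
[I6] 19/20/21/22  (struct: LSU busy until I5 writes@18)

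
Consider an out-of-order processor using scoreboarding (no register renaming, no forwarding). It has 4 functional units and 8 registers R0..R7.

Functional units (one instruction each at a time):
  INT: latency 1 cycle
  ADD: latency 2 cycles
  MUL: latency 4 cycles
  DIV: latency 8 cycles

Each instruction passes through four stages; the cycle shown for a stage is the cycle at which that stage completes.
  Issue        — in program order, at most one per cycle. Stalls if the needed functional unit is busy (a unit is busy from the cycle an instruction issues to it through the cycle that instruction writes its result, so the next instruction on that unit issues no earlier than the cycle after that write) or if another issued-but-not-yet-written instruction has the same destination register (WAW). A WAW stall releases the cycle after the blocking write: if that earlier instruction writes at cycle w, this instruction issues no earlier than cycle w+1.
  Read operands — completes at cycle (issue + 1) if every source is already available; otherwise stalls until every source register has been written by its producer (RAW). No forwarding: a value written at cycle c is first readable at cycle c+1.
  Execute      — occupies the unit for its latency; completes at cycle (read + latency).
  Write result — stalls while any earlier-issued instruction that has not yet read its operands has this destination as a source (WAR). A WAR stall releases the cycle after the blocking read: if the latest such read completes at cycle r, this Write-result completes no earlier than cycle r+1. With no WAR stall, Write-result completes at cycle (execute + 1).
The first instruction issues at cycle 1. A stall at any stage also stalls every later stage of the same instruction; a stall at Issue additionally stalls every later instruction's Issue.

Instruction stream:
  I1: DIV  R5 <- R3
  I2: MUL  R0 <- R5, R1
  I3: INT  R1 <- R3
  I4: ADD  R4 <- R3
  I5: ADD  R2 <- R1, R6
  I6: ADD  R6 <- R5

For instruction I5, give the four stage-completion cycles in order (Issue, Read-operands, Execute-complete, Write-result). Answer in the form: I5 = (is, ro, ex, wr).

I5 = (9, 14, 16, 17)

1) issue 1, read 2, done 10, write 11
2) issue 2, read 12, done 16, write 17  <RAW R5: wait I1 write@11>
3) issue 3, read 4, done 5, write 13  <WAR R1: wait I2 read@12>
4) issue 4, read 5, done 7, write 8
5) issue 9, read 14, done 16, write 17  <struct: ADD busy until I4 writes@8 / RAW R1: wait I3 write@13>
6) issue 18, read 19, done 21, write 22  <struct: ADD busy until I5 writes@17>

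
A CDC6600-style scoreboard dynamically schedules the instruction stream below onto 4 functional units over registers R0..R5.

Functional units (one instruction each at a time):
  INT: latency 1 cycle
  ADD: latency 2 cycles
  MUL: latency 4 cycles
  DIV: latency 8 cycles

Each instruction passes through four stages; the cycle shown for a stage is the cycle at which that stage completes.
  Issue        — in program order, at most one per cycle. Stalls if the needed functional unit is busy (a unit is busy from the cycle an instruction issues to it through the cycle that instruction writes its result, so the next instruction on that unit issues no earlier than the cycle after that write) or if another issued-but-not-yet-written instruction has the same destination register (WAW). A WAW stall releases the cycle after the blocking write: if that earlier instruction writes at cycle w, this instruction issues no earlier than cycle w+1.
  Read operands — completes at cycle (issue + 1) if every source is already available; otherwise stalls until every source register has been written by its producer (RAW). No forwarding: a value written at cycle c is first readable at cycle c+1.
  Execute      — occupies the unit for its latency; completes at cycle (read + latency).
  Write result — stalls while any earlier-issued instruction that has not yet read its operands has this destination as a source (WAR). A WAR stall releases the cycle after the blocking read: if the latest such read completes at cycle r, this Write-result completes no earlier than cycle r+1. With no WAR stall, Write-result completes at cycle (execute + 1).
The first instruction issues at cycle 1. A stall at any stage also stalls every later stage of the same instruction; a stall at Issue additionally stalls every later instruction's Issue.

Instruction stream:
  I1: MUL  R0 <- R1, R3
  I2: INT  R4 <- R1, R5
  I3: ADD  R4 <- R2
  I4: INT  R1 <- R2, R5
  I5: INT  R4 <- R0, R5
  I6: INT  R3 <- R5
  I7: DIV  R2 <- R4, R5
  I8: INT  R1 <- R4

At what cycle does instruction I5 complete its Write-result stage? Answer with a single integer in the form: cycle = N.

[I1] 1/2/6/7
[I2] 2/3/4/5
[I3] 6/7/9/10  (WAW R4: wait I2 write@5)
[I4] 7/8/9/10
[I5] 11/12/13/14  (struct: INT busy until I4 writes@10)
[I6] 15/16/17/18  (struct: INT busy until I5 writes@14)
[I7] 16/17/25/26
[I8] 19/20/21/22  (struct: INT busy until I6 writes@18)

cycle = 14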